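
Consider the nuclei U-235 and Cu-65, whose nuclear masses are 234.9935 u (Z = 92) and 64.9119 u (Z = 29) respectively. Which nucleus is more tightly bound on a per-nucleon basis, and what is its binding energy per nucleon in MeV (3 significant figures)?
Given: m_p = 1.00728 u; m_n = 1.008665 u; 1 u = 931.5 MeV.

Cu-65; 8.76 MeV/nucleon

U-235: Σm = 92(1.00728) + 143(1.008665) = 236.908855 u; Δm = 1.915355 u; E_B = 1784.2 MeV; E_B/A = 7.592 MeV
Cu-65: Σm = 29(1.00728) + 36(1.008665) = 65.523060 u; Δm = 0.611160 u; E_B = 569.30 MeV; E_B/A = 8.758 MeV
Cu-65 has the higher binding energy per nucleon, so it is the more tightly bound nucleus.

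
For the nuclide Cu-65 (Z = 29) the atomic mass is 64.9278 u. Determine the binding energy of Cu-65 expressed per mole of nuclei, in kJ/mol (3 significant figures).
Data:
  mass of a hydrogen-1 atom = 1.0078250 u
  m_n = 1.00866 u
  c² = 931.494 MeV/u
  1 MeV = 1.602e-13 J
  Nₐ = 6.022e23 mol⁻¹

Z = 29, so N = A − Z = 65 − 29 = 36.
Σm = 29·m(¹H) + 36·m_n = 29.2269250 + 36.31176 = 65.5386850 u
Δm = 65.5386850 − 64.9278 = 0.6108850 u
Binding energy = Δm·c² = 0.6108850 × 931.494 MeV/u = 569.036 MeV
Per nucleus in joules: 569.036 MeV × 1.602e-13 J/MeV = 9.1160e-11 J
Per mole: 9.1160e-11 J × 6.022e23 mol⁻¹ = 5.4897e+13 J/mol

5.49e+10 kJ/mol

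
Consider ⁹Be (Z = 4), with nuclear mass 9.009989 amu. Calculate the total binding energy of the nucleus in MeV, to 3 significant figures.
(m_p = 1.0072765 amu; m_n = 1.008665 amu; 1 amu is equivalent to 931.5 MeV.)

58.2 MeV

Mass of separated nucleons = 4(1.0072765) + 5(1.008665) = 4.0291060 + 5.043325 = 9.0724310 amu
Mass defect Δm = 9.0724310 − 9.009989 = 0.0624420 amu
Binding energy = Δm·c² = 0.0624420 × 931.5 MeV/amu = 58.1647 MeV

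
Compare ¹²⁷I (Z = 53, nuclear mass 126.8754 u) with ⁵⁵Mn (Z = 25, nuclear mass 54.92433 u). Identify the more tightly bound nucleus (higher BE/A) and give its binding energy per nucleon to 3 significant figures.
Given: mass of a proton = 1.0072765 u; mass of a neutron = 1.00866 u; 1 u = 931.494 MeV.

¹²⁷I: Σm = 53(1.0072765) + 74(1.00866) = 128.0264945 u; Δm = 1.1510945 u; E_B = 1072.2 MeV; E_B/A = 8.443 MeV
⁵⁵Mn: Σm = 25(1.0072765) + 30(1.00866) = 55.4417125 u; Δm = 0.5173825 u; E_B = 481.94 MeV; E_B/A = 8.763 MeV
⁵⁵Mn has the higher binding energy per nucleon, so it is the more tightly bound nucleus.

⁵⁵Mn; 8.76 MeV/nucleon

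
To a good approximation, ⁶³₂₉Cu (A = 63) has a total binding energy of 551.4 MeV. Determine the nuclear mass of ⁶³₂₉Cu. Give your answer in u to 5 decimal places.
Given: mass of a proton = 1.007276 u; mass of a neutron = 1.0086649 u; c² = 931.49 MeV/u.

62.91366 u

Mass defect = 551.4 MeV / (931.49 MeV/u) = 0.5919548 u
Constituent mass = 29(1.007276) + 34(1.0086649) = 63.5056106 u
Nuclear mass = 63.5056106 − 0.5919548 = 62.9136558 u ≈ 62.91366 u (to 5 decimal places)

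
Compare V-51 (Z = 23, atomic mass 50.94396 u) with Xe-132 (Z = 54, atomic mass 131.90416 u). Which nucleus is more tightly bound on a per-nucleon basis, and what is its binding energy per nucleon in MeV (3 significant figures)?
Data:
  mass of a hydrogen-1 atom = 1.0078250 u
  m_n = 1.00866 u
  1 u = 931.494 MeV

V-51: Σm = 23(1.0078250) + 28(1.00866) = 51.4224550 u; Δm = 0.4784950 u; E_B = 445.72 MeV; E_B/A = 8.740 MeV
Xe-132: Σm = 54(1.0078250) + 78(1.00866) = 133.0980300 u; Δm = 1.1938700 u; E_B = 1112.083 MeV; E_B/A = 8.4249 MeV
V-51 has the higher binding energy per nucleon, so it is the more tightly bound nucleus.

V-51; 8.74 MeV/nucleon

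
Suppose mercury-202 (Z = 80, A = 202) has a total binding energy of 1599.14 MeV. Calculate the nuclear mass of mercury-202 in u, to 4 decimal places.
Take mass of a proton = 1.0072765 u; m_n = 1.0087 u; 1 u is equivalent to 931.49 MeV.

Mass defect = 1599.14 MeV / (931.49 MeV/u) = 1.716755 u
Constituent mass = 80(1.0072765) + 122(1.0087) = 203.6435200 u
Nuclear mass = 203.6435200 − 1.716755 = 201.9267650 u ≈ 201.9268 u (to 4 decimal places)

201.9268 u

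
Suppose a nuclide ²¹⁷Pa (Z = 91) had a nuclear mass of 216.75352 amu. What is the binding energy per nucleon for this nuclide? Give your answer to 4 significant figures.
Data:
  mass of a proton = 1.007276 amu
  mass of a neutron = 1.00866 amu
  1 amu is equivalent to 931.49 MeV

8.584 MeV/nucleon

Z = 91, so N = A − Z = 217 − 91 = 126.
Total constituent mass: 91 × 1.007276 + 126 × 1.00866 = 218.753276 amu
Mass defect Δm = 218.753276 − 216.75352 = 1.999756 amu
E_B = 1.999756 × 931.49 = 1862.75 MeV
BE/A = 1862.75 MeV / 217 = 8.584 MeV/nucleon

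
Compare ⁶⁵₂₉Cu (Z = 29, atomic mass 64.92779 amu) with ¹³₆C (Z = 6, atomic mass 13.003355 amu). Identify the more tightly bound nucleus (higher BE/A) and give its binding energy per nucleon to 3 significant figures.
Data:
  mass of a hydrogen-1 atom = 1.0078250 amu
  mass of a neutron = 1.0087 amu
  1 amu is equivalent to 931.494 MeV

⁶⁵₂₉Cu; 8.78 MeV/nucleon

⁶⁵₂₉Cu: Σm = 29(1.0078250) + 36(1.0087) = 65.5401250 amu; Δm = 0.6123350 amu; E_B = 570.39 MeV; E_B/A = 8.775 MeV
¹³₆C: Σm = 6(1.0078250) + 7(1.0087) = 13.1078500 amu; Δm = 0.1044950 amu; E_B = 97.336 MeV; E_B/A = 7.487 MeV
⁶⁵₂₉Cu has the higher binding energy per nucleon, so it is the more tightly bound nucleus.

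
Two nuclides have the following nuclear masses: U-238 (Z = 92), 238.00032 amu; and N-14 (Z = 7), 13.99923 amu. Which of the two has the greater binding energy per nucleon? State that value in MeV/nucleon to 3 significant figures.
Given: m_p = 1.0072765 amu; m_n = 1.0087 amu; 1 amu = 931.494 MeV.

U-238: Σm = 92(1.0072765) + 146(1.0087) = 239.9396380 amu; Δm = 1.9393180 amu; E_B = 1806.5 MeV; E_B/A = 7.590 MeV
N-14: Σm = 7(1.0072765) + 7(1.0087) = 14.1118355 amu; Δm = 0.1126055 amu; E_B = 104.89 MeV; E_B/A = 7.492 MeV
U-238 has the higher binding energy per nucleon, so it is the more tightly bound nucleus.

U-238; 7.59 MeV/nucleon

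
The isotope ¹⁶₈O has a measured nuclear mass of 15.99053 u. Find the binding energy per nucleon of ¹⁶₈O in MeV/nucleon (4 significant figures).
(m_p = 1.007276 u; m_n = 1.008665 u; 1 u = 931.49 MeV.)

7.976 MeV/nucleon

With 8 protons and 8 neutrons (A = 16):
Total constituent mass: 8 × 1.007276 + 8 × 1.008665 = 16.127528 u
Δm = 16.127528 − 15.99053 = 0.136998 u
Binding energy = Δm·c² = 0.136998 × 931.49 MeV/u = 127.612 MeV
Dividing by A = 16 gives 7.976 MeV per nucleon.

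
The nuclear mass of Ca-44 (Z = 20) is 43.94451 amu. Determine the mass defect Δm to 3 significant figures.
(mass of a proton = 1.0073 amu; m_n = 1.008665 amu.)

Σm = 20·m_p + 24·m_n = 20.1460 + 24.207960 = 44.353960 amu
Δm = 44.353960 − 43.94451 = 0.409450 amu

0.409 amu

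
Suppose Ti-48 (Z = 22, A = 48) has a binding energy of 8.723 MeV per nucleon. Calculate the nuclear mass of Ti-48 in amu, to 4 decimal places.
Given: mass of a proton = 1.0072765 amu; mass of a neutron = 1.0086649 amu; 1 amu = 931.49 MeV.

47.9359 amu

Total binding energy = 48 × 8.723 = 418.704 MeV
Mass defect = 418.704 MeV / (931.49 MeV/amu) = 0.449499 amu
Constituent mass = 22(1.0072765) + 26(1.0086649) = 48.3853704 amu
Nuclear mass = 48.3853704 − 0.449499 = 47.9358714 amu ≈ 47.9359 amu (to 4 decimal places)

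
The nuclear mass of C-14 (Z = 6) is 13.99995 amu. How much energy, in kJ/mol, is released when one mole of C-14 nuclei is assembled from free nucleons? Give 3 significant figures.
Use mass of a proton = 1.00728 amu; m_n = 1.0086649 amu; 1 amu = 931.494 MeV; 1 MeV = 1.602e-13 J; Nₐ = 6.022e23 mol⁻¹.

The nucleus contains 6 protons and 14 − 6 = 8 neutrons.
Mass of separated nucleons = 6(1.00728) + 8(1.0086649) = 6.04368 + 8.0693192 = 14.1129992 amu
Δm = 14.1129992 − 13.99995 = 0.1130492 amu
Converting to energy: 0.1130492 amu × 931.494 MeV/amu = 105.305 MeV
Per nucleus in joules: 105.305 MeV × 1.602e-13 J/MeV = 1.6870e-11 J
Per mole: 1.6870e-11 J × 6.022e23 mol⁻¹ = 1.0159e+13 J/mol

1.02e+10 kJ/mol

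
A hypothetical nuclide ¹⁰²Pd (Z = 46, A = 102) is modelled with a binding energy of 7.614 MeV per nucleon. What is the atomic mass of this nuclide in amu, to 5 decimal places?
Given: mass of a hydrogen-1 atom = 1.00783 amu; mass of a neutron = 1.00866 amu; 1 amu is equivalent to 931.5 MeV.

Total binding energy = 102 × 7.614 = 776.628 MeV
Mass defect = 776.628 MeV / (931.5 MeV/amu) = 0.8337391 amu
Constituent mass = 46(1.00783) + 56(1.00866) = 102.84514 amu
Atomic mass = 102.84514 − 0.8337391 = 102.0114009 amu ≈ 102.01140 amu (to 5 decimal places)

102.01140 amu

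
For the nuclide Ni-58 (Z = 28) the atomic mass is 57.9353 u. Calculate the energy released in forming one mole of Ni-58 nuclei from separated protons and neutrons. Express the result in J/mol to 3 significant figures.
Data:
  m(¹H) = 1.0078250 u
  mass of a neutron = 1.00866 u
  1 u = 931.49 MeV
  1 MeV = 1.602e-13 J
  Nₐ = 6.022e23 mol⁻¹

4.88e+13 J/mol

With 28 protons and 30 neutrons (A = 58):
Mass of separated nucleons = 28(1.0078250) + 30(1.00866) = 28.2191000 + 30.25980 = 58.4789000 u
Δm = 58.4789000 − 57.9353 = 0.5436000 u
E_B = 0.5436000 × 931.49 = 506.358 MeV
Per nucleus in joules: 506.358 MeV × 1.602e-13 J/MeV = 8.1119e-11 J
Per mole: 8.1119e-11 J × 6.022e23 mol⁻¹ = 4.88499e+13 J/mol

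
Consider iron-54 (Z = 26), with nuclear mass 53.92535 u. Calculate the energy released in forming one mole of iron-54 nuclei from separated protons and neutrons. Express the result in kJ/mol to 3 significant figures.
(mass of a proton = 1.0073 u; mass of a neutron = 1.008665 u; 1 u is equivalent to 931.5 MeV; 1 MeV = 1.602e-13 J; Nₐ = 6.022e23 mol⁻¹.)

4.56e+10 kJ/mol

Total constituent mass: 26 × 1.0073 + 28 × 1.008665 = 54.432420 u
Δm = 54.432420 − 53.92535 = 0.507070 u
E_B = 0.507070 × 931.5 = 472.336 MeV
Per nucleus in joules: 472.336 MeV × 1.602e-13 J/MeV = 7.5668e-11 J
Per mole: 7.5668e-11 J × 6.022e23 mol⁻¹ = 4.5567e+13 J/mol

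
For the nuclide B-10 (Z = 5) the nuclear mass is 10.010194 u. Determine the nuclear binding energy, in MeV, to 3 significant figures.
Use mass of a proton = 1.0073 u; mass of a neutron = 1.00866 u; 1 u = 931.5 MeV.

Mass of separated nucleons = 5(1.0073) + 5(1.00866) = 5.0365 + 5.04330 = 10.07980 u
Mass defect Δm = 10.07980 − 10.010194 = 0.069606 u
Converting to energy: 0.069606 u × 931.5 MeV/u = 64.8380 MeV

64.8 MeV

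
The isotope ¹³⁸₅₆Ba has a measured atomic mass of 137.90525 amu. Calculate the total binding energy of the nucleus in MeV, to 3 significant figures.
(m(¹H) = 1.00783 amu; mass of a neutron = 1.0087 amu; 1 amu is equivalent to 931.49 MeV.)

1160 MeV

With 56 protons and 82 neutrons (A = 138):
Σm = 56·m(¹H) + 82·m_n = 56.43848 + 82.7134 = 139.15188 amu
Δm = 139.15188 − 137.90525 = 1.24663 amu
Binding energy = Δm·c² = 1.24663 × 931.49 MeV/amu = 1161.22 MeV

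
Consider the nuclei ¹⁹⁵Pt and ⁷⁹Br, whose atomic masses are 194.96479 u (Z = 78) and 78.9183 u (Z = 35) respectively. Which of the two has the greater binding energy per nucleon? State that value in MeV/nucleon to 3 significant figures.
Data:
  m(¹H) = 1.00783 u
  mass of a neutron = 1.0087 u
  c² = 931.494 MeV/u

¹⁹⁵Pt: Σm = 78(1.00783) + 117(1.0087) = 196.62864 u; Δm = 1.66385 u; E_B = 1549.9 MeV; E_B/A = 7.948 MeV
⁷⁹Br: Σm = 35(1.00783) + 44(1.0087) = 79.65685 u; Δm = 0.73855 u; E_B = 687.95 MeV; E_B/A = 8.708 MeV
⁷⁹Br has the higher binding energy per nucleon, so it is the more tightly bound nucleus.

⁷⁹Br; 8.71 MeV/nucleon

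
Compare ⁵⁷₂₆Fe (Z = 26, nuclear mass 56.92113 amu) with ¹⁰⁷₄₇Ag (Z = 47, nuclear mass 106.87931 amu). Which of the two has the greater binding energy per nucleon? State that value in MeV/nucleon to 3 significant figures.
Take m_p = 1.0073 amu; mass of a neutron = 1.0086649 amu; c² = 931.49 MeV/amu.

⁵⁷₂₆Fe; 8.78 MeV/nucleon

⁵⁷₂₆Fe: Σm = 26(1.0073) + 31(1.0086649) = 57.4584119 amu; Δm = 0.5372819 amu; E_B = 500.47 MeV; E_B/A = 8.780 MeV
¹⁰⁷₄₇Ag: Σm = 47(1.0073) + 60(1.0086649) = 107.8629940 amu; Δm = 0.9836840 amu; E_B = 916.29 MeV; E_B/A = 8.563 MeV
⁵⁷₂₆Fe has the higher binding energy per nucleon, so it is the more tightly bound nucleus.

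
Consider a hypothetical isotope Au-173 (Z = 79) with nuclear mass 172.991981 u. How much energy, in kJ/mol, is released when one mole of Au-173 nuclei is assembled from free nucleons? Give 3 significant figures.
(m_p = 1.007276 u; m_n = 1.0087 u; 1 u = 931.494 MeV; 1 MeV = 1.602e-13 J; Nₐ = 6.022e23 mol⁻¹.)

1.26e+11 kJ/mol

Z = 79, so N = A − Z = 173 − 79 = 94.
Total constituent mass: 79 × 1.007276 + 94 × 1.0087 = 174.392604 u
The mass defect is 174.392604 − 172.991981 = 1.400623 u.
E_B = 1.400623 × 931.494 = 1304.67 MeV
Per nucleus in joules: 1304.67 MeV × 1.602e-13 J/MeV = 2.0901e-10 J
Per mole: 2.0901e-10 J × 6.022e23 mol⁻¹ = 1.2587e+14 J/mol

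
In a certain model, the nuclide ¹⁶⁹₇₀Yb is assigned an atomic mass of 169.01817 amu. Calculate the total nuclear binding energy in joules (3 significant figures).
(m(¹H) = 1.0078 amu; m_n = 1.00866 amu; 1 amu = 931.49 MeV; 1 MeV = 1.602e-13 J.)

2.07e-10 J

Σm = 70·m(¹H) + 99·m_n = 70.5460 + 99.85734 = 170.40334 amu
Mass defect Δm = 170.40334 − 169.01817 = 1.38517 amu
Converting to energy: 1.38517 amu × 931.49 MeV/amu = 1290.27 MeV
In joules: 1290.27 MeV × 1.602e-13 J/MeV = 2.0670e-10 J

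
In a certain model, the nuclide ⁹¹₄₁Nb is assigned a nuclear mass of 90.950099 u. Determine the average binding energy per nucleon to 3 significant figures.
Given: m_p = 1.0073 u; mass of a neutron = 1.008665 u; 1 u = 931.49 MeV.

8.01 MeV/nucleon

Total constituent mass: 41 × 1.0073 + 50 × 1.008665 = 91.732550 u
Mass defect Δm = 91.732550 − 90.950099 = 0.782451 u
E_B = 0.782451 × 931.49 = 728.845 MeV
Dividing by A = 91 gives 8.009 MeV per nucleon.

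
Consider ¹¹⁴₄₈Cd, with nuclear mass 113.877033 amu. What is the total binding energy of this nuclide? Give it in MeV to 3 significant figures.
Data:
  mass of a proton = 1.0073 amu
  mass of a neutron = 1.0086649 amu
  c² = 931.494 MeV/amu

974 MeV

Z = 48, so N = A − Z = 114 − 48 = 66.
Mass of separated nucleons = 48(1.0073) + 66(1.0086649) = 48.3504 + 66.5718834 = 114.9222834 amu
Δm = 114.9222834 − 113.877033 = 1.0452504 amu
E_B = 1.0452504 × 931.494 = 973.644 MeV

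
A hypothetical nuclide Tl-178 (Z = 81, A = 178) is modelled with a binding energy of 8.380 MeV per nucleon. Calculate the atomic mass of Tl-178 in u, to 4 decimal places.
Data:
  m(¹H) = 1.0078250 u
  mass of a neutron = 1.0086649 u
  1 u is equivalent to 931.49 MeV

Total binding energy = 178 × 8.380 = 1491.640 MeV
Mass defect = 1491.640 MeV / (931.49 MeV/u) = 1.601348 u
Constituent mass = 81(1.0078250) + 97(1.0086649) = 179.4743203 u
Atomic mass = 179.4743203 − 1.601348 = 177.8729723 u ≈ 177.8730 u (to 4 decimal places)

177.8730 u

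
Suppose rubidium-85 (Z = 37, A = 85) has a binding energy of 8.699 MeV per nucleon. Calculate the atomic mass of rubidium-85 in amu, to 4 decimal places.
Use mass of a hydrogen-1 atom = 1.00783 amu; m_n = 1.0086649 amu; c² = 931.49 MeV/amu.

Total binding energy = 85 × 8.699 = 739.415 MeV
Mass defect = 739.415 MeV / (931.49 MeV/amu) = 0.793798 amu
Constituent mass = 37(1.00783) + 48(1.0086649) = 85.7056252 amu
Atomic mass = 85.7056252 − 0.793798 = 84.9118272 amu ≈ 84.9118 amu (to 4 decimal places)

84.9118 amu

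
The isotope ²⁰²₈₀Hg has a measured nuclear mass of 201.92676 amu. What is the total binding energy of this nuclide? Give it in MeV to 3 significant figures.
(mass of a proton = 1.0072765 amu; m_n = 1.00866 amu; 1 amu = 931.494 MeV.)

Z = 80, so N = A − Z = 202 − 80 = 122.
Mass of separated nucleons = 80(1.0072765) + 122(1.00866) = 80.5821200 + 123.05652 = 203.6386400 amu
The mass defect is 203.6386400 − 201.92676 = 1.7118800 amu.
E_B = 1.7118800 × 931.494 = 1594.61 MeV

1590 MeV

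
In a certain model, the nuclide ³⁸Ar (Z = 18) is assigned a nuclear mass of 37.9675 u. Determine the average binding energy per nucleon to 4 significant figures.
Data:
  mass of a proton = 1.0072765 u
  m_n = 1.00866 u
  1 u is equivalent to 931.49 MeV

8.253 MeV/nucleon

Mass of separated nucleons = 18(1.0072765) + 20(1.00866) = 18.1309770 + 20.17320 = 38.3041770 u
Δm = 38.3041770 − 37.9675 = 0.3366770 u
E_B = 0.3366770 × 931.49 = 313.611 MeV
Per nucleon: 313.611 / 38 = 8.253 MeV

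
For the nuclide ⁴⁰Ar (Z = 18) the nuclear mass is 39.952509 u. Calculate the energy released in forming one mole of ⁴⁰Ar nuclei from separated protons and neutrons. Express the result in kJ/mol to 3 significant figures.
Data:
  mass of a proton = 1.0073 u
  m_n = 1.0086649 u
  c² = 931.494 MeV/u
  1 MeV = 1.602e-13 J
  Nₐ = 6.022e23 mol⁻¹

3.32e+10 kJ/mol

Σm = 18·m_p + 22·m_n = 18.1314 + 22.1906278 = 40.3220278 u
The mass defect is 40.3220278 − 39.952509 = 0.3695188 u.
Binding energy = Δm·c² = 0.3695188 × 931.494 MeV/u = 344.205 MeV
Per nucleus in joules: 344.205 MeV × 1.602e-13 J/MeV = 5.5142e-11 J
Per mole: 5.5142e-11 J × 6.022e23 mol⁻¹ = 3.3207e+13 J/mol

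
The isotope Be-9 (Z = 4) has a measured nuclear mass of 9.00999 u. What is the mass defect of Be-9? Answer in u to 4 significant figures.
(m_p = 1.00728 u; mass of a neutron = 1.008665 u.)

Σm = 4·m_p + 5·m_n = 4.02912 + 5.043325 = 9.072445 u
Δm = 9.072445 − 9.00999 = 0.062455 u

0.06246 u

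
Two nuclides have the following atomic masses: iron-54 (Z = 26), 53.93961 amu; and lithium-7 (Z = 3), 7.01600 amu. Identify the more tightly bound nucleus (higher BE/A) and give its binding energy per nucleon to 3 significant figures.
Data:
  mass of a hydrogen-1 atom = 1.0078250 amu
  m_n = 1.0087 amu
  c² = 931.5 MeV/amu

iron-54: Σm = 26(1.0078250) + 28(1.0087) = 54.4470500 amu; Δm = 0.5074400 amu; E_B = 472.68 MeV; E_B/A = 8.753 MeV
lithium-7: Σm = 3(1.0078250) + 4(1.0087) = 7.0582750 amu; Δm = 0.0422750 amu; E_B = 39.379 MeV; E_B/A = 5.626 MeV
iron-54 has the higher binding energy per nucleon, so it is the more tightly bound nucleus.

iron-54; 8.75 MeV/nucleon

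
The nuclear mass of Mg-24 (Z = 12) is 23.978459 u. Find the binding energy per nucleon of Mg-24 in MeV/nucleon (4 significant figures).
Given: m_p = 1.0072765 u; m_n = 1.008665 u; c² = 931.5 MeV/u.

The nucleus contains 12 protons and 24 − 12 = 12 neutrons.
Total constituent mass: 12 × 1.0072765 + 12 × 1.008665 = 24.1912980 u
Δm = 24.1912980 − 23.978459 = 0.2128390 u
Binding energy = Δm·c² = 0.2128390 × 931.5 MeV/u = 198.260 MeV
BE/A = 198.260 MeV / 24 = 8.261 MeV/nucleon

8.261 MeV/nucleon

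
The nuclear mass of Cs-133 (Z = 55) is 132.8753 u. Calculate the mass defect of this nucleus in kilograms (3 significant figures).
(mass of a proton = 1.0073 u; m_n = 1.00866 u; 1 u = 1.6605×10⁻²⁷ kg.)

2.00e-27 kg

Total constituent mass: 55 × 1.0073 + 78 × 1.00866 = 134.07698 u
Mass defect Δm = 134.07698 − 132.8753 = 1.20168 u
In SI units: 1.20168 u × 1.6605×10⁻²⁷ kg/u = 1.9954e-27 kg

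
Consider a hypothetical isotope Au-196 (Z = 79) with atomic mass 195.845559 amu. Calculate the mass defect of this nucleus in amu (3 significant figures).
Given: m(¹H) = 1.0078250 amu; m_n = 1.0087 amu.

1.79 amu

Z = 79, so N = A − Z = 196 − 79 = 117.
Σm = 79·m(¹H) + 117·m_n = 79.6181750 + 118.0179 = 197.6360750 amu
Δm = 197.6360750 − 195.845559 = 1.7905160 amu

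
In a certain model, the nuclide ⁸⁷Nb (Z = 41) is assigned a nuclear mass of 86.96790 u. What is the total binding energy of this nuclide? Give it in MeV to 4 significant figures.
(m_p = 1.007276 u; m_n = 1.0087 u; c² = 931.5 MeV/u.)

680.6 MeV

With 41 protons and 46 neutrons (A = 87):
Mass of separated nucleons = 41(1.007276) + 46(1.0087) = 41.298316 + 46.4002 = 87.698516 u
The mass defect is 87.698516 − 86.96790 = 0.730616 u.
Binding energy = Δm·c² = 0.730616 × 931.5 MeV/u = 680.569 MeV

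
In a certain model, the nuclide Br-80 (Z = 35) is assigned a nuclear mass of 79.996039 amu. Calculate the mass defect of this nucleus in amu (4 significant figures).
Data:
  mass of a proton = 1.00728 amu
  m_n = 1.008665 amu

With 35 protons and 45 neutrons (A = 80):
Total constituent mass: 35 × 1.00728 + 45 × 1.008665 = 80.644725 amu
The mass defect is 80.644725 − 79.996039 = 0.648686 amu.

0.6487 amu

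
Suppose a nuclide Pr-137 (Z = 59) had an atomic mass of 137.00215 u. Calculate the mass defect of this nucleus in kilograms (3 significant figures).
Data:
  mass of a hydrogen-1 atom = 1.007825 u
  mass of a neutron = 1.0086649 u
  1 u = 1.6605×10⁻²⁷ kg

With 59 protons and 78 neutrons (A = 137):
Σm = 59·m(¹H) + 78·m_n = 59.461675 + 78.6758622 = 138.1375372 u
Δm = 138.1375372 − 137.00215 = 1.1353872 u
In SI units: 1.1353872 u × 1.6605×10⁻²⁷ kg/u = 1.8853e-27 kg

1.89e-27 kg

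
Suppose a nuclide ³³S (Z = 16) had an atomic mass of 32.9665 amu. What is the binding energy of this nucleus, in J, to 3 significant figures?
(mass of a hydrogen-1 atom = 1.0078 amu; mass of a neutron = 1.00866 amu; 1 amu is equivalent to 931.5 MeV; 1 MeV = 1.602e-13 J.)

4.56e-11 J

The nucleus contains 16 protons and 33 − 16 = 17 neutrons.
Mass of separated nucleons = 16(1.0078) + 17(1.00866) = 16.1248 + 17.14722 = 33.27202 amu
The mass defect is 33.27202 − 32.9665 = 0.30552 amu.
E_B = 0.30552 × 931.5 = 284.592 MeV
In joules: 284.592 MeV × 1.602e-13 J/MeV = 4.5592e-11 J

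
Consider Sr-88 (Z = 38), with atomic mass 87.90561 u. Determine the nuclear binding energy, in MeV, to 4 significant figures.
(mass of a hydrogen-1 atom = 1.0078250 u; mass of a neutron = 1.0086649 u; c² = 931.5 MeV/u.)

768.5 MeV

Σm = 38·m(¹H) + 50·m_n = 38.2973500 + 50.4332450 = 88.7305950 u
The mass defect is 88.7305950 − 87.90561 = 0.8249850 u.
Binding energy = Δm·c² = 0.8249850 × 931.5 MeV/u = 768.474 MeV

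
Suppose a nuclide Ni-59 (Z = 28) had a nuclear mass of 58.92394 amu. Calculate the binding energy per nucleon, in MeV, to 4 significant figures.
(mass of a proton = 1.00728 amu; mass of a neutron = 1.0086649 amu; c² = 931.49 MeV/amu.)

8.660 MeV/nucleon

Mass of separated nucleons = 28(1.00728) + 31(1.0086649) = 28.20384 + 31.2686119 = 59.4724519 amu
The mass defect is 59.4724519 − 58.92394 = 0.5485119 amu.
Binding energy = Δm·c² = 0.5485119 × 931.49 MeV/amu = 510.933 MeV
BE/A = 510.933 MeV / 59 = 8.660 MeV/nucleon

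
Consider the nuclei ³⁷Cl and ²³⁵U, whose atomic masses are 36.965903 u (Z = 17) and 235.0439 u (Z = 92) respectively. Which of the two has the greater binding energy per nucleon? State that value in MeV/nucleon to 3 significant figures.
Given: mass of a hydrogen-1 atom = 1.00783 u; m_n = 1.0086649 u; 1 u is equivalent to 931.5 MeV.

³⁷Cl: Σm = 17(1.00783) + 20(1.0086649) = 37.3064080 u; Δm = 0.3405050 u; E_B = 317.18 MeV; E_B/A = 8.572 MeV
²³⁵U: Σm = 92(1.00783) + 143(1.0086649) = 236.9594407 u; Δm = 1.9155407 u; E_B = 1784.3 MeV; E_B/A = 7.593 MeV
³⁷Cl has the higher binding energy per nucleon, so it is the more tightly bound nucleus.

³⁷Cl; 8.57 MeV/nucleon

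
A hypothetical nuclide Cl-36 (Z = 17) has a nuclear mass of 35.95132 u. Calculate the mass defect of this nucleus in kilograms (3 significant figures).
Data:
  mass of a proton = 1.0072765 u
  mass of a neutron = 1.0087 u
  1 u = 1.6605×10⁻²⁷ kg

Z = 17, so N = A − Z = 36 − 17 = 19.
Mass of separated nucleons = 17(1.0072765) + 19(1.0087) = 17.1237005 + 19.1653 = 36.2890005 u
Mass defect Δm = 36.2890005 − 35.95132 = 0.3376805 u
In SI units: 0.3376805 u × 1.6605×10⁻²⁷ kg/u = 5.6072e-28 kg

5.61e-28 kg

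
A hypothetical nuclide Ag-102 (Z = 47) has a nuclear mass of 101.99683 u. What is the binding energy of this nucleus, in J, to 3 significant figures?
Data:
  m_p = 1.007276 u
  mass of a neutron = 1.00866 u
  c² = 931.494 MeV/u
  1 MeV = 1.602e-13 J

1.23e-10 J

Mass of separated nucleons = 47(1.007276) + 55(1.00866) = 47.341972 + 55.47630 = 102.818272 u
The mass defect is 102.818272 − 101.99683 = 0.821442 u.
E_B = 0.821442 × 931.494 = 765.168 MeV
In joules: 765.168 MeV × 1.602e-13 J/MeV = 1.2258e-10 J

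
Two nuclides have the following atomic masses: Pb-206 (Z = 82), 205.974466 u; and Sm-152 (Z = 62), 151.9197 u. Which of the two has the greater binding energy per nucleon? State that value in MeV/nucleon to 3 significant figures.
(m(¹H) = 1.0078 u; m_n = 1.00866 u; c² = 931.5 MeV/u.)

Pb-206: Σm = 82(1.0078) + 124(1.00866) = 207.71344 u; Δm = 1.738974 u; E_B = 1619.85 MeV; E_B/A = 7.863 MeV
Sm-152: Σm = 62(1.0078) + 90(1.00866) = 153.26300 u; Δm = 1.34330 u; E_B = 1251.3 MeV; E_B/A = 8.232 MeV
Sm-152 has the higher binding energy per nucleon, so it is the more tightly bound nucleus.

Sm-152; 8.23 MeV/nucleon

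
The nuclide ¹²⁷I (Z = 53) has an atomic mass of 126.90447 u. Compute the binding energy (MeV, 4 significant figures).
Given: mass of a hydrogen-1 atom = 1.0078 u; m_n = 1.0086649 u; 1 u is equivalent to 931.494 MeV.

Z = 53, so N = A − Z = 127 − 53 = 74.
Σm = 53·m(¹H) + 74·m_n = 53.4134 + 74.6412026 = 128.0546026 u
Mass defect Δm = 128.0546026 − 126.90447 = 1.1501326 u
Converting to energy: 1.1501326 u × 931.494 MeV/u = 1071.34 MeV

1071 MeV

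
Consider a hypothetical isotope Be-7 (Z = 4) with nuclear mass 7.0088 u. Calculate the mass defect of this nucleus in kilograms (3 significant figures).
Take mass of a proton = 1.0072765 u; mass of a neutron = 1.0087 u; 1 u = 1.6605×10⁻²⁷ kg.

Total constituent mass: 4 × 1.0072765 + 3 × 1.0087 = 7.0552060 u
The mass defect is 7.0552060 − 7.0088 = 0.0464060 u.
In SI units: 0.0464060 u × 1.6605×10⁻²⁷ kg/u = 7.7057e-29 kg

7.71e-29 kg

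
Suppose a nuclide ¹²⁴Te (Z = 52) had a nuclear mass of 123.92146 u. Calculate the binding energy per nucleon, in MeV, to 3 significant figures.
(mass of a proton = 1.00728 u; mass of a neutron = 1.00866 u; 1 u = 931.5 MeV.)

Mass of separated nucleons = 52(1.00728) + 72(1.00866) = 52.37856 + 72.62352 = 125.00208 u
Δm = 125.00208 − 123.92146 = 1.08062 u
E_B = 1.08062 × 931.5 = 1006.60 MeV
Per nucleon: 1006.60 / 124 = 8.118 MeV

8.12 MeV/nucleon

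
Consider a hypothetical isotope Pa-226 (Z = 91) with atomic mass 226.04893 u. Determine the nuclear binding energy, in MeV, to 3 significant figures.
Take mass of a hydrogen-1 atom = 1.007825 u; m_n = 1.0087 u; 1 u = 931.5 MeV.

Σm = 91·m(¹H) + 135·m_n = 91.712075 + 136.1745 = 227.886575 u
Δm = 227.886575 − 226.04893 = 1.837645 u
Converting to energy: 1.837645 u × 931.5 MeV/u = 1711.77 MeV

1710 MeV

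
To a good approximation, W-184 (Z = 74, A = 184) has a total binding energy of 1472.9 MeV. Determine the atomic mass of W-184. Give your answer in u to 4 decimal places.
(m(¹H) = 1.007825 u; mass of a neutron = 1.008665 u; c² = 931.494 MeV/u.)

183.9510 u

Mass defect = 1472.9 MeV / (931.494 MeV/u) = 1.581223 u
Constituent mass = 74(1.007825) + 110(1.008665) = 185.532200 u
Atomic mass = 185.532200 − 1.581223 = 183.950977 u ≈ 183.9510 u (to 4 decimal places)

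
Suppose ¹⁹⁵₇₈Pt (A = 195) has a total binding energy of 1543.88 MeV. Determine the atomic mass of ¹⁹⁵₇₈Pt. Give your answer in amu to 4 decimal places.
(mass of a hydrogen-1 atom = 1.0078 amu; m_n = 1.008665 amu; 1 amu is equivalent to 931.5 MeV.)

194.9648 amu

Mass defect = 1543.88 MeV / (931.5 MeV/amu) = 1.657413 amu
Constituent mass = 78(1.0078) + 117(1.008665) = 196.622205 amu
Atomic mass = 196.622205 − 1.657413 = 194.964792 amu ≈ 194.9648 amu (to 4 decimal places)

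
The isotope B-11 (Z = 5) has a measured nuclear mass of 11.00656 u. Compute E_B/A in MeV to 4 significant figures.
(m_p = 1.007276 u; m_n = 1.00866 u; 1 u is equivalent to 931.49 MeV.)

Mass of separated nucleons = 5(1.007276) + 6(1.00866) = 5.036380 + 6.05196 = 11.088340 u
The mass defect is 11.088340 − 11.00656 = 0.081780 u.
Binding energy = Δm·c² = 0.081780 × 931.49 MeV/u = 76.1773 MeV
BE/A = 76.1773 MeV / 11 = 6.925 MeV/nucleon

6.925 MeV/nucleon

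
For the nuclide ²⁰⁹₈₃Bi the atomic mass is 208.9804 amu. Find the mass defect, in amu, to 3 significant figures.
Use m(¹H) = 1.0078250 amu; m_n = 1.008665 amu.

1.76 amu

Σm = 83·m(¹H) + 126·m_n = 83.6494750 + 127.091790 = 210.7412650 amu
Δm = 210.7412650 − 208.9804 = 1.7608650 amu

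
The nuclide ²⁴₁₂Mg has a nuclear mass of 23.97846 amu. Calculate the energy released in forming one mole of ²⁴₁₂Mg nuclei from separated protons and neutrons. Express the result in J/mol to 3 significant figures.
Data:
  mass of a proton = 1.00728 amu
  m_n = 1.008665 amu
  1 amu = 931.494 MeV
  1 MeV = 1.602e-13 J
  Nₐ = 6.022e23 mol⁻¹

The nucleus contains 12 protons and 24 − 12 = 12 neutrons.
Σm = 12·m_p + 12·m_n = 12.08736 + 12.103980 = 24.191340 amu
Δm = 24.191340 − 23.97846 = 0.212880 amu
Binding energy = Δm·c² = 0.212880 × 931.494 MeV/amu = 198.296 MeV
Per nucleus in joules: 198.296 MeV × 1.602e-13 J/MeV = 3.1767e-11 J
Per mole: 3.1767e-11 J × 6.022e23 mol⁻¹ = 1.9130e+13 J/mol

1.91e+13 J/mol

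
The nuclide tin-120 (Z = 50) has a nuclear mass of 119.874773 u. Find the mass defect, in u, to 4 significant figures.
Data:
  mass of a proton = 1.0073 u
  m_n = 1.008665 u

1.097 u

Total constituent mass: 50 × 1.0073 + 70 × 1.008665 = 120.971550 u
Δm = 120.971550 − 119.874773 = 1.096777 u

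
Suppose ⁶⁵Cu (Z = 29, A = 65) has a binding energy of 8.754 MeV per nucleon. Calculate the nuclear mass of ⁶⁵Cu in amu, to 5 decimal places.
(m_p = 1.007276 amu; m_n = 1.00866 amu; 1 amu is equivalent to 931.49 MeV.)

Total binding energy = 65 × 8.754 = 569.010 MeV
Mass defect = 569.010 MeV / (931.49 MeV/amu) = 0.6108600 amu
Constituent mass = 29(1.007276) + 36(1.00866) = 65.522764 amu
Nuclear mass = 65.522764 − 0.6108600 = 64.9119040 amu ≈ 64.91190 amu (to 5 decimal places)

64.91190 amu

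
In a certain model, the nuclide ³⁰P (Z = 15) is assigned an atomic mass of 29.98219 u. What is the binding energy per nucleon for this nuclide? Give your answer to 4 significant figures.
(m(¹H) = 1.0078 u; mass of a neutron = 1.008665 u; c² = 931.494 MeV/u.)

8.222 MeV/nucleon

The nucleus contains 15 protons and 30 − 15 = 15 neutrons.
Σm = 15·m(¹H) + 15·m_n = 15.1170 + 15.129975 = 30.246975 u
The mass defect is 30.246975 − 29.98219 = 0.264785 u.
Binding energy = Δm·c² = 0.264785 × 931.494 MeV/u = 246.646 MeV
Dividing by A = 30 gives 8.222 MeV per nucleon.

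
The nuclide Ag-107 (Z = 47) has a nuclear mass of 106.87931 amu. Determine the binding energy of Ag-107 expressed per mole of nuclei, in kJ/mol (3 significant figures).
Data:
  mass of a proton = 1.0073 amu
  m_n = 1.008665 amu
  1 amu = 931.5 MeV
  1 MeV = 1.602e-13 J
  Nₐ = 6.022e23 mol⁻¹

8.84e+10 kJ/mol

Z = 47, so N = A − Z = 107 − 47 = 60.
Total constituent mass: 47 × 1.0073 + 60 × 1.008665 = 107.863000 amu
The mass defect is 107.863000 − 106.87931 = 0.983690 amu.
Binding energy = Δm·c² = 0.983690 × 931.5 MeV/amu = 916.307 MeV
Per nucleus in joules: 916.307 MeV × 1.602e-13 J/MeV = 1.4679e-10 J
Per mole: 1.4679e-10 J × 6.022e23 mol⁻¹ = 8.8397e+13 J/mol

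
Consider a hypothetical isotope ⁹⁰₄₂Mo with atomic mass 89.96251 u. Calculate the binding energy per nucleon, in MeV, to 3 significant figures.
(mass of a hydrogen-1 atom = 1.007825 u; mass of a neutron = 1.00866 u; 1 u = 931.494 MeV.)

The nucleus contains 42 protons and 90 − 42 = 48 neutrons.
Σm = 42·m(¹H) + 48·m_n = 42.328650 + 48.41568 = 90.744330 u
The mass defect is 90.744330 − 89.96251 = 0.781820 u.
Converting to energy: 0.781820 u × 931.494 MeV/u = 728.261 MeV
Dividing by A = 90 gives 8.092 MeV per nucleon.

8.09 MeV/nucleon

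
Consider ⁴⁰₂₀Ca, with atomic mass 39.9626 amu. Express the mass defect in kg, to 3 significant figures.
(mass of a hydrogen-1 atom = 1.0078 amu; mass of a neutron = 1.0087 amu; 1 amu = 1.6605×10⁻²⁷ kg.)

6.10e-28 kg

Z = 20, so N = A − Z = 40 − 20 = 20.
Mass of separated nucleons = 20(1.0078) + 20(1.0087) = 20.1560 + 20.1740 = 40.3300 amu
The mass defect is 40.3300 − 39.9626 = 0.3674 amu.
In SI units: 0.3674 amu × 1.6605×10⁻²⁷ kg/amu = 6.1007e-28 kg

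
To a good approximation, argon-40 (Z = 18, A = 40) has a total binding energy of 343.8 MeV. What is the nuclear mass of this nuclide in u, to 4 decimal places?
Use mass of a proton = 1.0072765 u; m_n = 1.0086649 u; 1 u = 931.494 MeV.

Mass defect = 343.8 MeV / (931.494 MeV/u) = 0.369085 u
Constituent mass = 18(1.0072765) + 22(1.0086649) = 40.3216048 u
Nuclear mass = 40.3216048 − 0.369085 = 39.9525198 u ≈ 39.9525 u (to 4 decimal places)

39.9525 u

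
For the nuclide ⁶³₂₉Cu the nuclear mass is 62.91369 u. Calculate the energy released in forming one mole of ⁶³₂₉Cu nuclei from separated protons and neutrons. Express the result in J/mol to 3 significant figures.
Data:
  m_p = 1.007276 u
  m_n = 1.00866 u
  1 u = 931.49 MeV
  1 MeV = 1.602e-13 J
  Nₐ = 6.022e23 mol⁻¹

5.32e+13 J/mol

Σm = 29·m_p + 34·m_n = 29.211004 + 34.29444 = 63.505444 u
Mass defect Δm = 63.505444 − 62.91369 = 0.591754 u
Binding energy = Δm·c² = 0.591754 × 931.49 MeV/u = 551.213 MeV
Per nucleus in joules: 551.213 MeV × 1.602e-13 J/MeV = 8.8304e-11 J
Per mole: 8.8304e-11 J × 6.022e23 mol⁻¹ = 5.3177e+13 J/mol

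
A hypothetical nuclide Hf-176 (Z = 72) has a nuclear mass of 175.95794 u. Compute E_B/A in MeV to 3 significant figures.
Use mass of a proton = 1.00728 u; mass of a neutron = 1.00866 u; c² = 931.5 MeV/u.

With 72 protons and 104 neutrons (A = 176):
Σm = 72·m_p + 104·m_n = 72.52416 + 104.90064 = 177.42480 u
The mass defect is 177.42480 − 175.95794 = 1.46686 u.
Converting to energy: 1.46686 u × 931.5 MeV/u = 1366.38 MeV
Dividing by A = 176 gives 7.764 MeV per nucleon.

7.76 MeV/nucleon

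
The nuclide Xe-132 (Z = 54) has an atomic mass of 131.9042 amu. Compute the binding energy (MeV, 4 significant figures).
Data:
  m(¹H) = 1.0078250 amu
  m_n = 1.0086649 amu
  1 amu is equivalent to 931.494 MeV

Z = 54, so N = A − Z = 132 − 54 = 78.
Mass of separated nucleons = 54(1.0078250) + 78(1.0086649) = 54.4225500 + 78.6758622 = 133.0984122 amu
The mass defect is 133.0984122 − 131.9042 = 1.1942122 amu.
E_B = 1.1942122 × 931.494 = 1112.40 MeV

1112 MeV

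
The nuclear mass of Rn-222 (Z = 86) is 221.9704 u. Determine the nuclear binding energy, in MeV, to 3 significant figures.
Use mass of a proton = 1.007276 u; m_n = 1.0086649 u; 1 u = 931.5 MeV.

1710 MeV

Z = 86, so N = A − Z = 222 − 86 = 136.
Σm = 86·m_p + 136·m_n = 86.625736 + 137.1784264 = 223.8041624 u
The mass defect is 223.8041624 − 221.9704 = 1.8337624 u.
Binding energy = Δm·c² = 1.8337624 × 931.5 MeV/u = 1708.15 MeV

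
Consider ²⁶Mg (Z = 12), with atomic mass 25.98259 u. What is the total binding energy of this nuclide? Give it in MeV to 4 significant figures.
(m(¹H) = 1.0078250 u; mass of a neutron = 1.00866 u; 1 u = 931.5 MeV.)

With 12 protons and 14 neutrons (A = 26):
Mass of separated nucleons = 12(1.0078250) + 14(1.00866) = 12.0939000 + 14.12124 = 26.2151400 u
Δm = 26.2151400 − 25.98259 = 0.2325500 u
Converting to energy: 0.2325500 u × 931.5 MeV/u = 216.620 MeV

216.6 MeV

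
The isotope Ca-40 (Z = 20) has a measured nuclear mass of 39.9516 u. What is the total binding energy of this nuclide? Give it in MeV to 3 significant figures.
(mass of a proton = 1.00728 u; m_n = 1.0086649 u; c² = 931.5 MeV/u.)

The nucleus contains 20 protons and 40 − 20 = 20 neutrons.
Σm = 20·m_p + 20·m_n = 20.14560 + 20.1732980 = 40.3188980 u
Mass defect Δm = 40.3188980 − 39.9516 = 0.3672980 u
Converting to energy: 0.3672980 u × 931.5 MeV/u = 342.138 MeV

342 MeV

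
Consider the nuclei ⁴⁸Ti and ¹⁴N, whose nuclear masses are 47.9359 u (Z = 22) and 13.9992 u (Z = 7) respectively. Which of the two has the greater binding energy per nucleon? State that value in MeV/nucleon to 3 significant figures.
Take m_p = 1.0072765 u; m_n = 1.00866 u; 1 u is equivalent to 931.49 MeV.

⁴⁸Ti; 8.72 MeV/nucleon

⁴⁸Ti: Σm = 22(1.0072765) + 26(1.00866) = 48.3852430 u; Δm = 0.4493430 u; E_B = 418.56 MeV; E_B/A = 8.720 MeV
¹⁴N: Σm = 7(1.0072765) + 7(1.00866) = 14.1115555 u; Δm = 0.1123555 u; E_B = 104.66 MeV; E_B/A = 7.476 MeV
⁴⁸Ti has the higher binding energy per nucleon, so it is the more tightly bound nucleus.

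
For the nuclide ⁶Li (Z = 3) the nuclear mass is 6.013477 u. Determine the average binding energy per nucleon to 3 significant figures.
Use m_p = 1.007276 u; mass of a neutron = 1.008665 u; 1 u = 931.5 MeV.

Total constituent mass: 3 × 1.007276 + 3 × 1.008665 = 6.047823 u
Mass defect Δm = 6.047823 − 6.013477 = 0.034346 u
E_B = 0.034346 × 931.5 = 31.9933 MeV
BE/A = 31.9933 MeV / 6 = 5.332 MeV/nucleon

5.33 MeV/nucleon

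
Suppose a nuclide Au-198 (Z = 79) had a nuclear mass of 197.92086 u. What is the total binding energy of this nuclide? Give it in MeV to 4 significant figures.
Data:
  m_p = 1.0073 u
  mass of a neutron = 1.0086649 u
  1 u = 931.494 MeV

Mass of separated nucleons = 79(1.0073) + 119(1.0086649) = 79.5767 + 120.0311231 = 199.6078231 u
Δm = 199.6078231 − 197.92086 = 1.6869631 u
Binding energy = Δm·c² = 1.6869631 × 931.494 MeV/u = 1571.40 MeV

1571 MeV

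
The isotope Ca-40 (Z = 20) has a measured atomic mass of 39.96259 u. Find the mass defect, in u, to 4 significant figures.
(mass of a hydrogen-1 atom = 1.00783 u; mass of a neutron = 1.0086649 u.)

0.3673 u

Mass of separated nucleons = 20(1.00783) + 20(1.0086649) = 20.15660 + 20.1732980 = 40.3298980 u
The mass defect is 40.3298980 − 39.96259 = 0.3673080 u.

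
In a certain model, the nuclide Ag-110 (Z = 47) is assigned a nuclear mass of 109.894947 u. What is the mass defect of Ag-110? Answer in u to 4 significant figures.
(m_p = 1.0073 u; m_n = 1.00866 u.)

With 47 protons and 63 neutrons (A = 110):
Σm = 47·m_p + 63·m_n = 47.3431 + 63.54558 = 110.88868 u
Δm = 110.88868 − 109.894947 = 0.993733 u

0.9937 u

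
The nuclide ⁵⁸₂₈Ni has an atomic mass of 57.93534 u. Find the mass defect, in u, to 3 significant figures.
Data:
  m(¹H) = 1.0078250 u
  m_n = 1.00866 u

With 28 protons and 30 neutrons (A = 58):
Σm = 28·m(¹H) + 30·m_n = 28.2191000 + 30.25980 = 58.4789000 u
The mass defect is 58.4789000 − 57.93534 = 0.5435600 u.

0.544 u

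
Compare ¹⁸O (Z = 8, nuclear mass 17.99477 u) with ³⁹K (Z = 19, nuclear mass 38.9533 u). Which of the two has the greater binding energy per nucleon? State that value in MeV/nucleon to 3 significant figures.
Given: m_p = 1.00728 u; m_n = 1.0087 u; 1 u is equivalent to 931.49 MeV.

¹⁸O: Σm = 8(1.00728) + 10(1.0087) = 18.14524 u; Δm = 0.15047 u; E_B = 140.16 MeV; E_B/A = 7.787 MeV
³⁹K: Σm = 19(1.00728) + 20(1.0087) = 39.31232 u; Δm = 0.35902 u; E_B = 334.4235 MeV; E_B/A = 8.57496 MeV
³⁹K has the higher binding energy per nucleon, so it is the more tightly bound nucleus.

³⁹K; 8.57 MeV/nucleon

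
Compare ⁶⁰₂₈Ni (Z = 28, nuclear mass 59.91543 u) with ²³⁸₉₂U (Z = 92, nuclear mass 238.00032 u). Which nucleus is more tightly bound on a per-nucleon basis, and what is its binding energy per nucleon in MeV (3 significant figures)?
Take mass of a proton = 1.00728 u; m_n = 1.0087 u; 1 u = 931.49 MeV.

⁶⁰₂₈Ni: Σm = 28(1.00728) + 32(1.0087) = 60.48224 u; Δm = 0.56681 u; E_B = 527.98 MeV; E_B/A = 8.800 MeV
²³⁸₉₂U: Σm = 92(1.00728) + 146(1.0087) = 239.93996 u; Δm = 1.93964 u; E_B = 1806.76 MeV; E_B/A = 7.591 MeV
⁶⁰₂₈Ni has the higher binding energy per nucleon, so it is the more tightly bound nucleus.

⁶⁰₂₈Ni; 8.80 MeV/nucleon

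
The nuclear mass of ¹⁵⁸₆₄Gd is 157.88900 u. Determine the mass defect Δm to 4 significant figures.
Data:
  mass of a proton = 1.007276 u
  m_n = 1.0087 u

Σm = 64·m_p + 94·m_n = 64.465664 + 94.8178 = 159.283464 u
The mass defect is 159.283464 − 157.88900 = 1.394464 u.

1.394 u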